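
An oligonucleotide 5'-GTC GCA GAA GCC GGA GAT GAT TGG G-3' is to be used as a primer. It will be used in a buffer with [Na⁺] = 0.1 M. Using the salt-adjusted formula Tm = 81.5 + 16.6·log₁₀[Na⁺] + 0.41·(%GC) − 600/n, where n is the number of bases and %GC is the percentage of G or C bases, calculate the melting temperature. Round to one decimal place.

65.5°C

Length n = 25. Base counts: T=4, C=4, G=11, A=6
G+C = 15, so %GC = 15/25 × 100 = 60%
Salt term: 16.6 × (-1) = -16.6
GC term: 0.41 × 60 = 24.6; length term: −600/25 = −24
Tm = 81.5 + (-16.6) + 24.6 − 24 = 65.5 → 65.5°C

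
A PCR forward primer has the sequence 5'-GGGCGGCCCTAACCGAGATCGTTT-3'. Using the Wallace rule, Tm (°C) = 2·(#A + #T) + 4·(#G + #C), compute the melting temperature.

78°C

C=7, G=8, A=4, T=5
So N_AT = 9 and N_GC = 15.
Tm = 4·15 + 2·9 = 60 + 18 = 78°C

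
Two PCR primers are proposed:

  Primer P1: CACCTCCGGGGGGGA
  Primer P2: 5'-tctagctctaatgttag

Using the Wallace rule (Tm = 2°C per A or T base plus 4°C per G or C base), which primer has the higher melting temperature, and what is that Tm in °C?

Primer P1: A+T=3, G+C=12 → Tm = 2(3)+4(12) = 54°C
Primer P2: A+T=11, G+C=6 → Tm = 2(11)+4(6) = 46°C
54°C vs 46°C → primer P1 is higher.

Primer P1, 54°C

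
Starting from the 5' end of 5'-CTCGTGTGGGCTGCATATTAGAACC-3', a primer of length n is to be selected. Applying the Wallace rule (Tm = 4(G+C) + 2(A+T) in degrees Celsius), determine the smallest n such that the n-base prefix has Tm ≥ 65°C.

First 21 bases: CTCGTGTGGGCTGCATATTAG → Tm = 64°C (< 65°C)
First 22 bases: CTCGTGTGGGCTGCATATTAGA → Tm = 66°C (≥ 65°C)
Since every base adds ≥2°C, Tm only increases with n, so the threshold is first crossed at n = 22.

n = 22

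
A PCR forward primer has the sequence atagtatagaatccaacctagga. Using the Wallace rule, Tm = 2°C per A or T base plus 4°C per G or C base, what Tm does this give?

62°C

Counting bases: G=4, A=10, C=4, T=5
A+T = 15, G+C = 8
Tm = 4·8 + 2·15 = 32 + 30 = 62°C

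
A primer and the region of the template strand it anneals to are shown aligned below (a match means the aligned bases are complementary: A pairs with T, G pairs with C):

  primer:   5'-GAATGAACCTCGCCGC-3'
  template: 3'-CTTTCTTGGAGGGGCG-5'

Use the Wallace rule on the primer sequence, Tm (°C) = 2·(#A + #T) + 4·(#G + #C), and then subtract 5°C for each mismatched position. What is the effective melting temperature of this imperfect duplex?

Primer base counts: A=4, T=2, G=4, C=6 → A+T=6, G+C=10
Perfect-match Tm = 2(6) + 4(10) = 12 + 40 = 52°C
Mismatches (positions where the bases are not complementary): 2 (at positions 4, 12)
Effective Tm = 52 − 2×5 = 52 − 10 = 42°C

42°C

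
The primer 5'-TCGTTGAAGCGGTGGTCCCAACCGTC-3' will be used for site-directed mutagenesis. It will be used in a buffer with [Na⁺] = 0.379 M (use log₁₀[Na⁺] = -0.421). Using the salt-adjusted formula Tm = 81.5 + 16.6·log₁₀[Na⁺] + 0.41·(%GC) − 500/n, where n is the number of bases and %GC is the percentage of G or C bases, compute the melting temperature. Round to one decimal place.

Length n = 26. Scanning the sequence gives T=6, C=8, A=4, G=8.
G+C = 16, so %GC = 16/26 × 100 = 61.538%
Salt term: 16.6 × (-0.421) = -6.989
GC term: 0.41 × 61.538 = 25.231; length term: −500/26 = −19.231
Tm = 81.5 + (-6.989) + 25.231 − 19.231 = 80.511 → 80.5°C

80.5°C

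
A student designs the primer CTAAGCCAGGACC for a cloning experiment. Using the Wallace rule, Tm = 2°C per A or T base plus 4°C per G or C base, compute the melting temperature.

Counting bases: G=3, T=1, C=5, A=4
So N_AT = 5 and N_GC = 8.
Tm = 2(5) + 4(8) = 10 + 32 = 42°C

42°C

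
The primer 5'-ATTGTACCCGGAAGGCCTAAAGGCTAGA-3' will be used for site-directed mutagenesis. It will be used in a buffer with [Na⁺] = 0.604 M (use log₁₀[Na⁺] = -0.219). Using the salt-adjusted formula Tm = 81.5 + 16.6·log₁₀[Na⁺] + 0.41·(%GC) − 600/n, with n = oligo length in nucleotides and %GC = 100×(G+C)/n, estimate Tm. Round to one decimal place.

Length n = 28. Base counts: T=5, G=8, A=9, C=6
G+C = 14, so %GC = 14/28 × 100 = 50%
Salt term: 16.6 × (-0.219) = -3.635
GC term: 0.41 × 50 = 20.5; length term: −600/28 = −21.429
Tm = 81.5 + (-3.635) + 20.5 − 21.429 = 76.936 → 76.9°C

76.9°C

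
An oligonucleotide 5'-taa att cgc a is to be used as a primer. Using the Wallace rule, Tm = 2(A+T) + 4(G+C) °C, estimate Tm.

26°C

Base counts: C=2, T=3, G=1, A=4
AT pairs contribute 7, GC pairs contribute 3.
Tm = 2(7) + 4(3) = 14 + 12 = 26°C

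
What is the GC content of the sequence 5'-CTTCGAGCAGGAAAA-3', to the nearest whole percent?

Base counts: A=6, G=4, C=3, T=2
G+C = 4 + 3 = 7 out of 15 bases
%GC = 7/15 × 100 = 46.67% ≈ 47%

47%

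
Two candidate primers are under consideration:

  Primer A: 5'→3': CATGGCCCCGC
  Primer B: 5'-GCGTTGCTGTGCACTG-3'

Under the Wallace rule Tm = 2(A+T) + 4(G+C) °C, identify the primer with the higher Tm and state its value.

Primer A: A+T=2, G+C=9 → Tm = 2(2)+4(9) = 40°C
Primer B: A+T=6, G+C=10 → Tm = 2(6)+4(10) = 52°C
40°C vs 52°C → primer B is higher.

Primer B, 52°C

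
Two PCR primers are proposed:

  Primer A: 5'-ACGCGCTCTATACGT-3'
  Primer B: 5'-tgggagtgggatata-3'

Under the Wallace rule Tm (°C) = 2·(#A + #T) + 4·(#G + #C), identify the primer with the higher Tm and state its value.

Primer A: A+T=7, G+C=8 → Tm = 2(7)+4(8) = 46°C
Primer B: A+T=8, G+C=7 → Tm = 2(8)+4(7) = 44°C
46°C vs 44°C → primer A is higher.

Primer A, 46°C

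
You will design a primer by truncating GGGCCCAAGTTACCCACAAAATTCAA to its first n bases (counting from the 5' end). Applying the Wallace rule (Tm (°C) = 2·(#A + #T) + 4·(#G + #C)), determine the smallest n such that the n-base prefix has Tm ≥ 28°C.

n = 8

First 7 bases: GGGCCCA → Tm = 26°C (< 28°C)
First 8 bases: GGGCCCAA → Tm = 28°C (≥ 28°C)
Each additional base adds 2°C (A/T) or 4°C (G/C), so Tm is non-decreasing in n; n = 8 is the first length to reach 28°C.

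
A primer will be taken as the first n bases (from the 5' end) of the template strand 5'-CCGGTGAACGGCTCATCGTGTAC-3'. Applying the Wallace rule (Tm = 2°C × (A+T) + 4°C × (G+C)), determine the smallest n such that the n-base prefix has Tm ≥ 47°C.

n = 14

First 13 bases: CCGGTGAACGGCT → Tm = 44°C (< 47°C)
First 14 bases: CCGGTGAACGGCTC → Tm = 48°C (≥ 47°C)
Each additional base adds 2°C (A/T) or 4°C (G/C), so Tm is non-decreasing in n; n = 14 is the first length to reach 47°C.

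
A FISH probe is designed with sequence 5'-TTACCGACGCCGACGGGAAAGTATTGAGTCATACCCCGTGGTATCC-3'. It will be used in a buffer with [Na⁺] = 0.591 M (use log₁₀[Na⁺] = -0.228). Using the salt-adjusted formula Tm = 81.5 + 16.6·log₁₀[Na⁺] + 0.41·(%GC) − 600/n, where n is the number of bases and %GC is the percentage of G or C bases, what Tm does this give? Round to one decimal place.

Length n = 46. C=13, G=12, T=10, A=11
G+C = 25, so %GC = 25/46 × 100 = 54.348%
Salt term: 16.6 × (-0.228) = -3.785
GC term: 0.41 × 54.348 = 22.283; length term: −600/46 = −13.043
Tm = 81.5 + (-3.785) + 22.283 − 13.043 = 86.955 → 87.0°C

87.0°C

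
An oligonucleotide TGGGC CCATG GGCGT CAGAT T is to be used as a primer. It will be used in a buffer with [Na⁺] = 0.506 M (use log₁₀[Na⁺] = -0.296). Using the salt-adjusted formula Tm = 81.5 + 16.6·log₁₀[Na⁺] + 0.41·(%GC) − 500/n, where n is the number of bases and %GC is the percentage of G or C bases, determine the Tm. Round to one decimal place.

Length n = 21. Base counts: A=3, G=8, T=5, C=5
G+C = 13, so %GC = 13/21 × 100 = 61.905%
Salt term: 16.6 × (-0.296) = -4.914
GC term: 0.41 × 61.905 = 25.381; length term: −500/21 = −23.81
Tm = 81.5 + (-4.914) + 25.381 − 23.81 = 78.157 → 78.2°C

78.2°C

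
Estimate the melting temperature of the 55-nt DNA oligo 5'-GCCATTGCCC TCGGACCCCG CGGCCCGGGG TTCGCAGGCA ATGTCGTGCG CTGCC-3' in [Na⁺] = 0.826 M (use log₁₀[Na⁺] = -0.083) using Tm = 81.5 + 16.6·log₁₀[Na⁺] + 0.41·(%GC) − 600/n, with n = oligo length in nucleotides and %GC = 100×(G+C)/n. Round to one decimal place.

99.8°C

Length n = 55. G=19, T=9, A=5, C=22
G+C = 41, so %GC = 41/55 × 100 = 74.545%
Salt term: 16.6 × (-0.083) = -1.378
GC term: 0.41 × 74.545 = 30.563; length term: −600/55 = −10.909
Tm = 81.5 + (-1.378) + 30.563 − 10.909 = 99.776 → 99.8°C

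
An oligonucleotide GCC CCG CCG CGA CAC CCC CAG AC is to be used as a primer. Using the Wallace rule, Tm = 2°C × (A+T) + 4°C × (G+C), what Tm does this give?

84°C

Base counts: A=4, C=14, G=5, T=0
A+T = 4, G+C = 19
Tm = 2×4 + 4×19 = 84°C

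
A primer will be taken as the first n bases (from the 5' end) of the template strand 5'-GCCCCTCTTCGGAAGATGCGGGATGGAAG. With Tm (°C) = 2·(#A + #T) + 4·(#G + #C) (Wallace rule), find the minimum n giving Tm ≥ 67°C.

First 20 bases: GCCCCTCTTCGGAAGATGCG → Tm = 66°C (< 67°C)
First 21 bases: GCCCCTCTTCGGAAGATGCGG → Tm = 70°C (≥ 67°C)
Since every base adds ≥2°C, Tm only increases with n, so the threshold is first crossed at n = 21.

n = 21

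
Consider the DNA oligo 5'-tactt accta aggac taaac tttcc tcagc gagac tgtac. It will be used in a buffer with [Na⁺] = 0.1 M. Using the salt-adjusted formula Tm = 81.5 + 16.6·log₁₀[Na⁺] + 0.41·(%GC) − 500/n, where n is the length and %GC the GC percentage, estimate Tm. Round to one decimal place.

Length n = 40. Base counts: A=12, T=11, C=11, G=6
G+C = 17, so %GC = 17/40 × 100 = 42.5%
Salt term: 16.6 × (-1) = -16.6
GC term: 0.41 × 42.5 = 17.425; length term: −500/40 = −12.5
Tm = 81.5 + (-16.6) + 17.425 − 12.5 = 69.825 → 69.8°C

69.8°C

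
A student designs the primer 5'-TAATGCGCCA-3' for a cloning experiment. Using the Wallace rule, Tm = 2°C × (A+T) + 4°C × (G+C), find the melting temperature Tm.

Base counts: C=3, A=3, G=2, T=2
A+T = 5, G+C = 5
Tm = 2(5) + 4(5) = 10 + 20 = 30°C

30°C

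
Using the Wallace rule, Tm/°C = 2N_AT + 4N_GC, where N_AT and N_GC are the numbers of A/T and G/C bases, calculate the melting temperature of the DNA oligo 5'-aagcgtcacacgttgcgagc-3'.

64°C

G=6, C=6, T=3, A=5
So N_AT = 8 and N_GC = 12.
Tm = 2×8 + 4×12 = 64°C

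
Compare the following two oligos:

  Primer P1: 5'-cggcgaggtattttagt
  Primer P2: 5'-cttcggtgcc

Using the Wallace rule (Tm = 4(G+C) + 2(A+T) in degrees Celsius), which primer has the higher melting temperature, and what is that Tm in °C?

Primer P1: A+T=9, G+C=8 → Tm = 2(9)+4(8) = 50°C
Primer P2: A+T=3, G+C=7 → Tm = 2(3)+4(7) = 34°C
50°C vs 34°C → primer P1 is higher.

Primer P1, 50°C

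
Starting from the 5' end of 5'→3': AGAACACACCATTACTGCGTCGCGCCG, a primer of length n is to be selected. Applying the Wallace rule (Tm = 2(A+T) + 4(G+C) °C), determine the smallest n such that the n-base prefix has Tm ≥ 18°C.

First 6 bases: AGAACA → Tm = 16°C (< 18°C)
First 7 bases: AGAACAC → Tm = 20°C (≥ 18°C)
Since every base adds ≥2°C, Tm only increases with n, so the threshold is first crossed at n = 7.

n = 7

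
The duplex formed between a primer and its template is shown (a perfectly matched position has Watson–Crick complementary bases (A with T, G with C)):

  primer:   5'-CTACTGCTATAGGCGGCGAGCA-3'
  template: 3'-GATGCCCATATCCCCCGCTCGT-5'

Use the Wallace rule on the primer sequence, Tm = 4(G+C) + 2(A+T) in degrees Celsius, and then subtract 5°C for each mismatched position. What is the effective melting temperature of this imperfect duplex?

55°C

Primer base counts: A=5, T=4, G=7, C=6 → A+T=9, G+C=13
Perfect-match Tm = 2(9) + 4(13) = 18 + 52 = 70°C
Mismatches (positions where the bases are not complementary): 3 (at positions 5, 7, 14)
Effective Tm = 70 − 3×5 = 70 − 15 = 55°C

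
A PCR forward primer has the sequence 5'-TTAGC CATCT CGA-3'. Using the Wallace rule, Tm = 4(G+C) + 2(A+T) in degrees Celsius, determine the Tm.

38°C

Base counts: A=3, T=4, C=4, G=2
AT pairs contribute 7, GC pairs contribute 6.
Tm = 4·6 + 2·7 = 24 + 14 = 38°C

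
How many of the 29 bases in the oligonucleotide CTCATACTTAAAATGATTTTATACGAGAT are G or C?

Base counts: A=11, G=3, C=4, T=11
Total G or C: 3 + 4 = 7

7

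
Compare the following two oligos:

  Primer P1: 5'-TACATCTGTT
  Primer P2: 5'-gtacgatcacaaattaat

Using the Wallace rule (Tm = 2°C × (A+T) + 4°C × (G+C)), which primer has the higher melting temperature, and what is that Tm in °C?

Primer P1: A+T=7, G+C=3 → Tm = 2(7)+4(3) = 26°C
Primer P2: A+T=13, G+C=5 → Tm = 2(13)+4(5) = 46°C
26°C vs 46°C → primer P2 is higher.

Primer P2, 46°C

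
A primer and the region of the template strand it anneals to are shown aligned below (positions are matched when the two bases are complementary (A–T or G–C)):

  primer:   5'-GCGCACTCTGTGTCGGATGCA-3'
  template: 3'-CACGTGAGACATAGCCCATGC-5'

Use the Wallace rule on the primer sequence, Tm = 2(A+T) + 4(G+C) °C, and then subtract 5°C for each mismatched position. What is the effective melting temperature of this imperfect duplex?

Primer base counts: A=3, T=5, G=7, C=6 → A+T=8, G+C=13
Perfect-match Tm = 2(8) + 4(13) = 16 + 52 = 68°C
Mismatches (positions where the bases are not complementary): 5 (at positions 2, 12, 17, 19, 21)
Effective Tm = 68 − 5×5 = 68 − 25 = 43°C

43°C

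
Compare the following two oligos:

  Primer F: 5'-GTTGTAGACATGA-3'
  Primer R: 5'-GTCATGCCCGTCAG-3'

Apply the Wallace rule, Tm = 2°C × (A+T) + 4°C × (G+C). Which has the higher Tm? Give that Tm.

Primer R, 46°C

Primer F: A+T=8, G+C=5 → Tm = 2(8)+4(5) = 36°C
Primer R: A+T=5, G+C=9 → Tm = 2(5)+4(9) = 46°C
36°C vs 46°C → primer R is higher.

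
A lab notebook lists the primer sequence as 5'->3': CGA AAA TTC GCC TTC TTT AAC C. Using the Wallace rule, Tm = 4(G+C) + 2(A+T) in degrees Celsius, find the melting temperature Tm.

Counting bases: A=6, C=7, G=2, T=7
A+T = 13, G+C = 9
Tm = 2×13 + 4×9 = 62°C

62°C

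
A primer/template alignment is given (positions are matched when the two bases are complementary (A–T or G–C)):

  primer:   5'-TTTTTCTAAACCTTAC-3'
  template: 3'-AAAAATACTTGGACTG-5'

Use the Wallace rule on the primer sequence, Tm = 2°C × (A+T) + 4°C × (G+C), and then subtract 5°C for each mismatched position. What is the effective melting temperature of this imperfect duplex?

25°C

Primer base counts: A=4, T=8, G=0, C=4 → A+T=12, G+C=4
Perfect-match Tm = 2(12) + 4(4) = 24 + 16 = 40°C
Mismatches (positions where the bases are not complementary): 3 (at positions 6, 8, 14)
Effective Tm = 40 − 3×5 = 40 − 15 = 25°C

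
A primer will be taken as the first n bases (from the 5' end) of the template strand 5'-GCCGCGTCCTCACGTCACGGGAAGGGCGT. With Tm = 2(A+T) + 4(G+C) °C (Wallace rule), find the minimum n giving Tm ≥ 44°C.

n = 13

First 12 bases: GCCGCGTCCTCA → Tm = 42°C (< 44°C)
First 13 bases: GCCGCGTCCTCAC → Tm = 46°C (≥ 44°C)
Since every base adds ≥2°C, Tm only increases with n, so the threshold is first crossed at n = 13.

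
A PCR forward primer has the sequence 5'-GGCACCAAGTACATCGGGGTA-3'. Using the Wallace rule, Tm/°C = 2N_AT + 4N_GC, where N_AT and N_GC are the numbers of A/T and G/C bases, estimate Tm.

Scanning the sequence gives G=7, C=5, T=3, A=6.
A+T = 9, G+C = 12
Tm = 2×9 + 4×12 = 66°C

66°C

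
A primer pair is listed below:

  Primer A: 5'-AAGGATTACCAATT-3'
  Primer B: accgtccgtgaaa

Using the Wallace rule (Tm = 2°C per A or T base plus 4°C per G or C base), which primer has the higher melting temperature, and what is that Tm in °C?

Primer A: A+T=10, G+C=4 → Tm = 2(10)+4(4) = 36°C
Primer B: A+T=6, G+C=7 → Tm = 2(6)+4(7) = 40°C
36°C vs 40°C → primer B is higher.

Primer B, 40°C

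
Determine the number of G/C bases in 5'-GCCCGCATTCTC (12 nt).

A=1, C=6, G=2, T=3
Total G or C: 2 + 6 = 8

8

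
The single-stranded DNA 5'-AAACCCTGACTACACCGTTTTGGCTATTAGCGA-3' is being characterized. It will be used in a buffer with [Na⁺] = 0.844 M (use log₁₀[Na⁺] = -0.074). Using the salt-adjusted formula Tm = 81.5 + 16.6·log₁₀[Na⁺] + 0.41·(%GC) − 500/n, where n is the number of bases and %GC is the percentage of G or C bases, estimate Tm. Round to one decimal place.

Length n = 33. Scanning the sequence gives G=6, C=9, T=9, A=9.
G+C = 15, so %GC = 15/33 × 100 = 45.455%
Salt term: 16.6 × (-0.074) = -1.228
GC term: 0.41 × 45.455 = 18.637; length term: −500/33 = −15.152
Tm = 81.5 + (-1.228) + 18.637 − 15.152 = 83.757 → 83.8°C

83.8°C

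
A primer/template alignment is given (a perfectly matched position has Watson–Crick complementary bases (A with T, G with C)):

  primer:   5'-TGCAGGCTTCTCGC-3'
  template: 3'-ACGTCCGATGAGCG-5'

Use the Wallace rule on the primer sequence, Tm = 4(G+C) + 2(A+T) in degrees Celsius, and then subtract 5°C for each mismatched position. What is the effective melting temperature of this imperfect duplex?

41°C

Primer base counts: A=1, T=4, G=4, C=5 → A+T=5, G+C=9
Perfect-match Tm = 2(5) + 4(9) = 10 + 36 = 46°C
Mismatches (positions where the bases are not complementary): 1 (at position 9)
Effective Tm = 46 − 1×5 = 46 − 5 = 41°C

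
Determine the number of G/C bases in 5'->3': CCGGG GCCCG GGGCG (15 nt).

15

Scanning the sequence gives T=0, G=9, A=0, C=6.
Total G or C: 9 + 6 = 15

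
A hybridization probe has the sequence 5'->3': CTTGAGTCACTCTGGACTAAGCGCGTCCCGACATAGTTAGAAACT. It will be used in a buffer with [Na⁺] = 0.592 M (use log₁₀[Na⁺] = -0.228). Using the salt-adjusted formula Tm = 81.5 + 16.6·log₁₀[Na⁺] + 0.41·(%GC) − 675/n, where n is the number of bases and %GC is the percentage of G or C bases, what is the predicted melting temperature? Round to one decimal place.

82.8°C

Length n = 45. Counting bases: A=12, T=11, G=10, C=12
G+C = 22, so %GC = 22/45 × 100 = 48.889%
Salt term: 16.6 × (-0.228) = -3.785
GC term: 0.41 × 48.889 = 20.044; length term: −675/45 = −15
Tm = 81.5 + (-3.785) + 20.044 − 15 = 82.759 → 82.8°C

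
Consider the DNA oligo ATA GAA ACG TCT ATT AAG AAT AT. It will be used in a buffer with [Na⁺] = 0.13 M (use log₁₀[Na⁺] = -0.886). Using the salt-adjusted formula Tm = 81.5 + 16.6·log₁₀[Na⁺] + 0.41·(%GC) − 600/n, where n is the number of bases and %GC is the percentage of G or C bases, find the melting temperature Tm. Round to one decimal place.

Length n = 23. Scanning the sequence gives C=2, G=3, T=7, A=11.
G+C = 5, so %GC = 5/23 × 100 = 21.739%
Salt term: 16.6 × (-0.886) = -14.708
GC term: 0.41 × 21.739 = 8.913; length term: −600/23 = −26.087
Tm = 81.5 + (-14.708) + 8.913 − 26.087 = 49.618 → 49.6°C

49.6°C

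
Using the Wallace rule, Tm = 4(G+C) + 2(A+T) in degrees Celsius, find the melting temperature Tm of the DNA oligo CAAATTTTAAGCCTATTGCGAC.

G=3, C=5, T=7, A=7
A+T = 14, G+C = 8
Tm = 2×14 + 4×8 = 60°C

60°C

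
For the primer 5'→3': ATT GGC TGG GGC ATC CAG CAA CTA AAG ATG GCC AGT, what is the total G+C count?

Base counts: T=7, G=11, C=8, A=10
Total G or C: 11 + 8 = 19

19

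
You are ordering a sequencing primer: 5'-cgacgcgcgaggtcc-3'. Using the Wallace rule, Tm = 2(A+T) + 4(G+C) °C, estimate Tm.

54°C

Counting bases: A=2, C=6, G=6, T=1
AT pairs contribute 3, GC pairs contribute 12.
Tm = 2(3) + 4(12) = 6 + 48 = 54°C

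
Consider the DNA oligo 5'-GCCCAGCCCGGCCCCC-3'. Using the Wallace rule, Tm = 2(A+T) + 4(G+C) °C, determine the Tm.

Scanning the sequence gives G=4, T=0, C=11, A=1.
AT pairs contribute 1, GC pairs contribute 15.
Tm = 2×1 + 4×15 = 62°C

62°C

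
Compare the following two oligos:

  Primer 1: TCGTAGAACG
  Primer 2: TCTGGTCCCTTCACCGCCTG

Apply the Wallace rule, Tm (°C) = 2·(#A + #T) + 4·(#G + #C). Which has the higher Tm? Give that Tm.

Primer 1: A+T=5, G+C=5 → Tm = 2(5)+4(5) = 30°C
Primer 2: A+T=7, G+C=13 → Tm = 2(7)+4(13) = 66°C
30°C vs 66°C → primer 2 is higher.

Primer 2, 66°C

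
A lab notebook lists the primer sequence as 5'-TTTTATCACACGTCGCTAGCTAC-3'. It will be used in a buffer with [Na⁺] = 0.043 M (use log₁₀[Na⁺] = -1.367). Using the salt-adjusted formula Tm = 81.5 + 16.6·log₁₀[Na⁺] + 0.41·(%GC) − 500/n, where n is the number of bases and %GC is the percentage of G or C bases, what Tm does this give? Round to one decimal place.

Length n = 23. A=5, T=8, C=7, G=3
G+C = 10, so %GC = 10/23 × 100 = 43.478%
Salt term: 16.6 × (-1.367) = -22.692
GC term: 0.41 × 43.478 = 17.826; length term: −500/23 = −21.739
Tm = 81.5 + (-22.692) + 17.826 − 21.739 = 54.895 → 54.9°C

54.9°C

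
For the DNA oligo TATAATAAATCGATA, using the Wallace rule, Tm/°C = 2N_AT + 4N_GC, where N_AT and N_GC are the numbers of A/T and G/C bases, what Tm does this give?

Base counts: T=5, G=1, C=1, A=8
So N_AT = 13 and N_GC = 2.
Tm = 2×13 + 4×2 = 34°C

34°C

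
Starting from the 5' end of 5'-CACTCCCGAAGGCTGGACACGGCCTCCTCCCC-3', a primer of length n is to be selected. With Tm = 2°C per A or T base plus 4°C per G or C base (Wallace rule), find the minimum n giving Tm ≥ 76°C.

n = 23

First 22 bases: CACTCCCGAAGGCTGGACACGG → Tm = 74°C (< 76°C)
First 23 bases: CACTCCCGAAGGCTGGACACGGC → Tm = 78°C (≥ 76°C)
Since every base adds ≥2°C, Tm only increases with n, so the threshold is first crossed at n = 23.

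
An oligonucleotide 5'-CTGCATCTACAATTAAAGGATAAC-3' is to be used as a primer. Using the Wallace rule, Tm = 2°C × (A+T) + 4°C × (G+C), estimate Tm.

64°C

Scanning the sequence gives T=6, A=10, C=5, G=3.
AT pairs contribute 16, GC pairs contribute 8.
Tm = 4·8 + 2·16 = 32 + 32 = 64°C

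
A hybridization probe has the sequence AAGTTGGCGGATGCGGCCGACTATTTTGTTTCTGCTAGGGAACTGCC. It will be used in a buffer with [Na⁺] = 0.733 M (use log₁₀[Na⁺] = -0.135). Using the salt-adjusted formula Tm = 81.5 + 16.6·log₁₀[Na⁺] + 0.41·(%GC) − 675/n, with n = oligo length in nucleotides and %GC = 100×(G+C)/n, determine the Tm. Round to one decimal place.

Length n = 47. G=15, A=8, T=14, C=10
G+C = 25, so %GC = 25/47 × 100 = 53.191%
Salt term: 16.6 × (-0.135) = -2.241
GC term: 0.41 × 53.191 = 21.808; length term: −675/47 = −14.362
Tm = 81.5 + (-2.241) + 21.808 − 14.362 = 86.705 → 86.7°C

86.7°C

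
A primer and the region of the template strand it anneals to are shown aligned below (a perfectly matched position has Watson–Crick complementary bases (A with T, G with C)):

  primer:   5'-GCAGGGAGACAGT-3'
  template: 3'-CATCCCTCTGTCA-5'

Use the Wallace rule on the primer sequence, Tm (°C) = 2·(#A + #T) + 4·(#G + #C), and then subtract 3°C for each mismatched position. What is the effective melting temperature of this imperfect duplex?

39°C

Primer base counts: A=4, T=1, G=6, C=2 → A+T=5, G+C=8
Perfect-match Tm = 2(5) + 4(8) = 10 + 32 = 42°C
Mismatches (positions where the bases are not complementary): 1 (at position 2)
Effective Tm = 42 − 1×3 = 42 − 3 = 39°C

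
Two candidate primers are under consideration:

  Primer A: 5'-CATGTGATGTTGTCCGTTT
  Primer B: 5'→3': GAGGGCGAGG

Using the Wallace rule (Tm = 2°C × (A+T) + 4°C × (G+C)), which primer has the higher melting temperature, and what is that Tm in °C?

Primer A, 54°C

Primer A: A+T=11, G+C=8 → Tm = 2(11)+4(8) = 54°C
Primer B: A+T=2, G+C=8 → Tm = 2(2)+4(8) = 36°C
54°C vs 36°C → primer A is higher.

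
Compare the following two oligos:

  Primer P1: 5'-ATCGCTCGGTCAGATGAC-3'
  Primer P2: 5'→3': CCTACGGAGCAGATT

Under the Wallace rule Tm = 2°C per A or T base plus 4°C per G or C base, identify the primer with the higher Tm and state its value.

Primer P1, 56°C

Primer P1: A+T=8, G+C=10 → Tm = 2(8)+4(10) = 56°C
Primer P2: A+T=7, G+C=8 → Tm = 2(7)+4(8) = 46°C
56°C vs 46°C → primer P1 is higher.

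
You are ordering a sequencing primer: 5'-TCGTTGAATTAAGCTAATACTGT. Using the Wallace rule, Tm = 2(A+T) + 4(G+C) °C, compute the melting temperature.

Counting bases: C=3, A=7, G=4, T=9
A+T = 16, G+C = 7
Tm = 4·7 + 2·16 = 28 + 32 = 60°C

60°C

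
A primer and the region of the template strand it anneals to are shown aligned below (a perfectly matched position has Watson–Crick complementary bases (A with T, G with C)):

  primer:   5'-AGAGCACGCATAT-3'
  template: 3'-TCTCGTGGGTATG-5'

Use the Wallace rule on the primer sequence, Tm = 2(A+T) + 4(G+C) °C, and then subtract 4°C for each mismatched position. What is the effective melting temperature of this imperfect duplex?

30°C

Primer base counts: A=5, T=2, G=3, C=3 → A+T=7, G+C=6
Perfect-match Tm = 2(7) + 4(6) = 14 + 24 = 38°C
Mismatches (positions where the bases are not complementary): 2 (at positions 8, 13)
Effective Tm = 38 − 2×4 = 38 − 8 = 30°C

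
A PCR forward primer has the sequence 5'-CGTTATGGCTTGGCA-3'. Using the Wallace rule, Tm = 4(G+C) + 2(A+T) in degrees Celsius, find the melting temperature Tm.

46°C

Base counts: A=2, T=5, C=3, G=5
So N_AT = 7 and N_GC = 8.
Tm = 2(7) + 4(8) = 14 + 32 = 46°C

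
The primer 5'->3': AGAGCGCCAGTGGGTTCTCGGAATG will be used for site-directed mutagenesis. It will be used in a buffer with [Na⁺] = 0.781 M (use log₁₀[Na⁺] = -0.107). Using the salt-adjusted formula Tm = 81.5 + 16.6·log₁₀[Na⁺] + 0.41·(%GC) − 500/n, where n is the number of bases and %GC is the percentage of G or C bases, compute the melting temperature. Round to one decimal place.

84.3°C

Length n = 25. Counting bases: G=10, C=5, T=5, A=5
G+C = 15, so %GC = 15/25 × 100 = 60%
Salt term: 16.6 × (-0.107) = -1.776
GC term: 0.41 × 60 = 24.6; length term: −500/25 = −20
Tm = 81.5 + (-1.776) + 24.6 − 20 = 84.324 → 84.3°C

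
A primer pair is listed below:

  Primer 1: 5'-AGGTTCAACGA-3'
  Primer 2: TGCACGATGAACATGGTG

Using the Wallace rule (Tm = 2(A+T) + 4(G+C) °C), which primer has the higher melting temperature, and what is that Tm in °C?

Primer 2, 54°C

Primer 1: A+T=6, G+C=5 → Tm = 2(6)+4(5) = 32°C
Primer 2: A+T=9, G+C=9 → Tm = 2(9)+4(9) = 54°C
32°C vs 54°C → primer 2 is higher.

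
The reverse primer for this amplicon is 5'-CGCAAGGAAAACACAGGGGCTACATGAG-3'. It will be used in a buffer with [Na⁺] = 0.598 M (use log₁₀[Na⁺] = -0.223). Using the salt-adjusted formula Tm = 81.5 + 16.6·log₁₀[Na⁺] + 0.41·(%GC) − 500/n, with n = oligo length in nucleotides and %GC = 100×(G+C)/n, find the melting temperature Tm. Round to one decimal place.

81.9°C

Length n = 28. Counting bases: C=6, T=2, G=9, A=11
G+C = 15, so %GC = 15/28 × 100 = 53.571%
Salt term: 16.6 × (-0.223) = -3.702
GC term: 0.41 × 53.571 = 21.964; length term: −500/28 = −17.857
Tm = 81.5 + (-3.702) + 21.964 − 17.857 = 81.905 → 81.9°C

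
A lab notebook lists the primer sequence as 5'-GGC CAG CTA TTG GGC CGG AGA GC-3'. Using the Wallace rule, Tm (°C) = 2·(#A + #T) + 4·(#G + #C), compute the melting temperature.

78°C

T=3, A=4, G=10, C=6
So N_AT = 7 and N_GC = 16.
Tm = 4·16 + 2·7 = 64 + 14 = 78°C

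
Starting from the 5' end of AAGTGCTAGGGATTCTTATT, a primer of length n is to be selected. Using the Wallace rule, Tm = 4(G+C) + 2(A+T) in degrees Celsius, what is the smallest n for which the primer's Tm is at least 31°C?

First 10 bases: AAGTGCTAGG → Tm = 30°C (< 31°C)
First 11 bases: AAGTGCTAGGG → Tm = 34°C (≥ 31°C)
Since every base adds ≥2°C, Tm only increases with n, so the threshold is first crossed at n = 11.

n = 11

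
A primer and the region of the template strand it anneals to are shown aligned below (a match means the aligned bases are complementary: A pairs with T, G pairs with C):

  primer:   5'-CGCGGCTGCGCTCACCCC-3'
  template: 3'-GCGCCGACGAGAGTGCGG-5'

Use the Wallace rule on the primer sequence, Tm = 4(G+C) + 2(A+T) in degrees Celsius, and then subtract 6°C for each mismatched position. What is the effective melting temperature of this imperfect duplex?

Primer base counts: A=1, T=2, G=5, C=10 → A+T=3, G+C=15
Perfect-match Tm = 2(3) + 4(15) = 6 + 60 = 66°C
Mismatches (positions where the bases are not complementary): 2 (at positions 10, 16)
Effective Tm = 66 − 2×6 = 66 − 12 = 54°C

54°C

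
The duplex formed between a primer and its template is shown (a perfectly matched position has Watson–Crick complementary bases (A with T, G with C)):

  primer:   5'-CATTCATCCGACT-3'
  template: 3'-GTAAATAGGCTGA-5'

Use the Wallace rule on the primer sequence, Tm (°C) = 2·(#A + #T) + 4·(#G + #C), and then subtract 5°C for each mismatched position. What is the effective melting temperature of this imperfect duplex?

Primer base counts: A=3, T=4, G=1, C=5 → A+T=7, G+C=6
Perfect-match Tm = 2(7) + 4(6) = 14 + 24 = 38°C
Mismatches (positions where the bases are not complementary): 1 (at position 5)
Effective Tm = 38 − 1×5 = 38 − 5 = 33°C

33°C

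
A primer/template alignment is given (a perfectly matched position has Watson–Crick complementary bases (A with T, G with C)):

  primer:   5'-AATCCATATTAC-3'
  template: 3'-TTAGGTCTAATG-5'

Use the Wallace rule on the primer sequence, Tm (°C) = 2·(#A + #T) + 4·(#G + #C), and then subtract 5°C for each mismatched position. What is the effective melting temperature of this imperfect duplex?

Primer base counts: A=5, T=4, G=0, C=3 → A+T=9, G+C=3
Perfect-match Tm = 2(9) + 4(3) = 18 + 12 = 30°C
Mismatches (positions where the bases are not complementary): 1 (at position 7)
Effective Tm = 30 − 1×5 = 30 − 5 = 25°C

25°C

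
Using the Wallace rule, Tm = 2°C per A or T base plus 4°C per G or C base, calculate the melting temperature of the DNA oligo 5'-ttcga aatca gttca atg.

Base counts: T=6, C=3, A=6, G=3
So N_AT = 12 and N_GC = 6.
Tm = 2(12) + 4(6) = 24 + 24 = 48°C

48°C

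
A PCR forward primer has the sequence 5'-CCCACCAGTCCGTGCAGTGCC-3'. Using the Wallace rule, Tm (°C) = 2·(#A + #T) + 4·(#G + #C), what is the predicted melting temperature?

72°C

A=3, T=3, G=5, C=10
So N_AT = 6 and N_GC = 15.
Tm = 4·15 + 2·6 = 60 + 12 = 72°C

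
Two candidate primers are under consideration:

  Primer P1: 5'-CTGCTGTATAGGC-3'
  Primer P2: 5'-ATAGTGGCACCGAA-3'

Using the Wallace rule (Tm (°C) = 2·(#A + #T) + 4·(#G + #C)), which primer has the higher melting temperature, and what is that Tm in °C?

Primer P2, 42°C

Primer P1: A+T=6, G+C=7 → Tm = 2(6)+4(7) = 40°C
Primer P2: A+T=7, G+C=7 → Tm = 2(7)+4(7) = 42°C
40°C vs 42°C → primer P2 is higher.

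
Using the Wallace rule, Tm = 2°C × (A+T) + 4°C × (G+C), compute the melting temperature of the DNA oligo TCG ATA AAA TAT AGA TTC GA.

50°C

Scanning the sequence gives G=3, A=9, C=2, T=6.
So N_AT = 15 and N_GC = 5.
Tm = 4·5 + 2·15 = 20 + 30 = 50°C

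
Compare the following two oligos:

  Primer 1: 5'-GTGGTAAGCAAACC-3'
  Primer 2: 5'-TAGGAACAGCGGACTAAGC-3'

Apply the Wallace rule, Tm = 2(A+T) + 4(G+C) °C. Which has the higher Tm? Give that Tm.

Primer 2, 58°C

Primer 1: A+T=7, G+C=7 → Tm = 2(7)+4(7) = 42°C
Primer 2: A+T=9, G+C=10 → Tm = 2(9)+4(10) = 58°C
42°C vs 58°C → primer 2 is higher.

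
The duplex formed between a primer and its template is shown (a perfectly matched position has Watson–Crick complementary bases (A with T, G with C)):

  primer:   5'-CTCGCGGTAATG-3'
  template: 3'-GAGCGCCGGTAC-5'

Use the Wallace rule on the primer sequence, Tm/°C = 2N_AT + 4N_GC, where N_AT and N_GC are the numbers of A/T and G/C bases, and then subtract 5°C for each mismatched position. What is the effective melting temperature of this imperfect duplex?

28°C

Primer base counts: A=2, T=3, G=4, C=3 → A+T=5, G+C=7
Perfect-match Tm = 2(5) + 4(7) = 10 + 28 = 38°C
Mismatches (positions where the bases are not complementary): 2 (at positions 8, 9)
Effective Tm = 38 − 2×5 = 38 − 10 = 28°C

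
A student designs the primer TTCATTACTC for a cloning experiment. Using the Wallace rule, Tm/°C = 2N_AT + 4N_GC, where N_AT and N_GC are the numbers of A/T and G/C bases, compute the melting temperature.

Scanning the sequence gives A=2, C=3, T=5, G=0.
AT pairs contribute 7, GC pairs contribute 3.
Tm = 2×7 + 4×3 = 26°C

26°C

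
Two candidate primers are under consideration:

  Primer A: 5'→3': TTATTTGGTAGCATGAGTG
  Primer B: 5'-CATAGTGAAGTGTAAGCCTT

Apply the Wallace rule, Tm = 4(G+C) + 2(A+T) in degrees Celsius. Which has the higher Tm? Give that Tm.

Primer B, 56°C

Primer A: A+T=12, G+C=7 → Tm = 2(12)+4(7) = 52°C
Primer B: A+T=12, G+C=8 → Tm = 2(12)+4(8) = 56°C
52°C vs 56°C → primer B is higher.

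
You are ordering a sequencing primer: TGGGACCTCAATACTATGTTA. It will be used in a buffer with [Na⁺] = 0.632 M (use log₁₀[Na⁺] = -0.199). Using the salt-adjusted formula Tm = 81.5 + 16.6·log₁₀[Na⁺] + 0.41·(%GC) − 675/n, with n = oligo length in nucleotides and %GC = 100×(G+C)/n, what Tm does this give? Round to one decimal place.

61.7°C

Length n = 21. Base counts: A=6, T=7, G=4, C=4
G+C = 8, so %GC = 8/21 × 100 = 38.095%
Salt term: 16.6 × (-0.199) = -3.303
GC term: 0.41 × 38.095 = 15.619; length term: −675/21 = −32.143
Tm = 81.5 + (-3.303) + 15.619 − 32.143 = 61.673 → 61.7°C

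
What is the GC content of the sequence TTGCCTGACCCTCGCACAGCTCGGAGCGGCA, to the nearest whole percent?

68%

A=5, C=12, G=9, T=5
G+C = 9 + 12 = 21 out of 31 bases
%GC = 21/31 × 100 = 67.74% ≈ 68%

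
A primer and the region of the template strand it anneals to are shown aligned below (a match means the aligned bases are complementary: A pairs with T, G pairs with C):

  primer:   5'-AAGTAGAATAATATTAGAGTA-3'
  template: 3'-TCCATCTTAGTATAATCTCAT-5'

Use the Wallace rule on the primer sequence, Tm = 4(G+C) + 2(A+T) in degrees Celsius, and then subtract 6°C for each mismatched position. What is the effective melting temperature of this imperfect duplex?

38°C

Primer base counts: A=11, T=6, G=4, C=0 → A+T=17, G+C=4
Perfect-match Tm = 2(17) + 4(4) = 34 + 16 = 50°C
Mismatches (positions where the bases are not complementary): 2 (at positions 2, 10)
Effective Tm = 50 − 2×6 = 50 − 12 = 38°C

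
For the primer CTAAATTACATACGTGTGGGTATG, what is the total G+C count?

9

Counting bases: G=6, T=8, A=7, C=3
G+C = 6 + 3 = 9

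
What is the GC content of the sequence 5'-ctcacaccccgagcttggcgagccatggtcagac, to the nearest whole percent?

Scanning the sequence gives C=13, G=9, T=5, A=7.
G+C = 9 + 13 = 22 out of 34 bases
%GC = 22/34 × 100 = 64.71% ≈ 65%

65%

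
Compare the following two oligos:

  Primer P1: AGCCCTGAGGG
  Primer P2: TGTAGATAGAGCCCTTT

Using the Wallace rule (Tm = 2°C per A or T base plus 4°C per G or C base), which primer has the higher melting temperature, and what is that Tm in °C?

Primer P1: A+T=3, G+C=8 → Tm = 2(3)+4(8) = 38°C
Primer P2: A+T=10, G+C=7 → Tm = 2(10)+4(7) = 48°C
38°C vs 48°C → primer P2 is higher.

Primer P2, 48°C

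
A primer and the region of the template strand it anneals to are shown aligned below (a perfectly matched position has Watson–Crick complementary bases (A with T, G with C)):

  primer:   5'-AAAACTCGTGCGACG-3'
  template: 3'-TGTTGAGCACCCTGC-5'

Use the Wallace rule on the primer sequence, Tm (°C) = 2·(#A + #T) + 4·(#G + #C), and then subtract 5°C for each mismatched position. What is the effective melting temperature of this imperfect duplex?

36°C

Primer base counts: A=5, T=2, G=4, C=4 → A+T=7, G+C=8
Perfect-match Tm = 2(7) + 4(8) = 14 + 32 = 46°C
Mismatches (positions where the bases are not complementary): 2 (at positions 2, 11)
Effective Tm = 46 − 2×5 = 46 − 10 = 36°C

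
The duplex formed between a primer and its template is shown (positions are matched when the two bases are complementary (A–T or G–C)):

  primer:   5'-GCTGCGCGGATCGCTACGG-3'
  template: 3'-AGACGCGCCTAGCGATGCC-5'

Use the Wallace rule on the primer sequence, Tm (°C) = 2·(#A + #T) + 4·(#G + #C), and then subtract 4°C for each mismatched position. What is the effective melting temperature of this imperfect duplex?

62°C

Primer base counts: A=2, T=3, G=8, C=6 → A+T=5, G+C=14
Perfect-match Tm = 2(5) + 4(14) = 10 + 56 = 66°C
Mismatches (positions where the bases are not complementary): 1 (at position 1)
Effective Tm = 66 − 1×4 = 66 − 4 = 62°C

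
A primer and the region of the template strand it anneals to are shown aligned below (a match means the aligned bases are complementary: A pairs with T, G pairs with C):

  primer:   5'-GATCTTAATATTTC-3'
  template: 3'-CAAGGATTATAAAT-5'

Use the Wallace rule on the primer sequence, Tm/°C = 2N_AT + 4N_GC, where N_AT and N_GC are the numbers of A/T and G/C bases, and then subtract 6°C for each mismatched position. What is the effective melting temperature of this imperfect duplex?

16°C

Primer base counts: A=4, T=7, G=1, C=2 → A+T=11, G+C=3
Perfect-match Tm = 2(11) + 4(3) = 22 + 12 = 34°C
Mismatches (positions where the bases are not complementary): 3 (at positions 2, 5, 14)
Effective Tm = 34 − 3×6 = 34 − 18 = 16°C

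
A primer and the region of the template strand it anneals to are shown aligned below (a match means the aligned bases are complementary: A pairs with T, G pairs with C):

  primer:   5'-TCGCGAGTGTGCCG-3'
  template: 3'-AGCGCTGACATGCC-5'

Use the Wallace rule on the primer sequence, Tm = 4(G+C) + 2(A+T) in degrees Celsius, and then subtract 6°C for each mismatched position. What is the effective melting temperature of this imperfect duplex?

Primer base counts: A=1, T=3, G=6, C=4 → A+T=4, G+C=10
Perfect-match Tm = 2(4) + 4(10) = 8 + 40 = 48°C
Mismatches (positions where the bases are not complementary): 3 (at positions 7, 11, 13)
Effective Tm = 48 − 3×6 = 48 − 18 = 30°C

30°C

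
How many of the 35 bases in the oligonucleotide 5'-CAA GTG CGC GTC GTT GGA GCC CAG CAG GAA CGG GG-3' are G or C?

24

Scanning the sequence gives G=15, A=7, T=4, C=9.
G+C = 15 + 9 = 24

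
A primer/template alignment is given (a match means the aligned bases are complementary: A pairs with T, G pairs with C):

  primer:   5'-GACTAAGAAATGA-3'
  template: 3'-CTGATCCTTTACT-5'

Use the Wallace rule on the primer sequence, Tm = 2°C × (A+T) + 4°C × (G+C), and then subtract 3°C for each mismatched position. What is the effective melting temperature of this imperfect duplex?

31°C

Primer base counts: A=7, T=2, G=3, C=1 → A+T=9, G+C=4
Perfect-match Tm = 2(9) + 4(4) = 18 + 16 = 34°C
Mismatches (positions where the bases are not complementary): 1 (at position 6)
Effective Tm = 34 − 1×3 = 34 − 3 = 31°C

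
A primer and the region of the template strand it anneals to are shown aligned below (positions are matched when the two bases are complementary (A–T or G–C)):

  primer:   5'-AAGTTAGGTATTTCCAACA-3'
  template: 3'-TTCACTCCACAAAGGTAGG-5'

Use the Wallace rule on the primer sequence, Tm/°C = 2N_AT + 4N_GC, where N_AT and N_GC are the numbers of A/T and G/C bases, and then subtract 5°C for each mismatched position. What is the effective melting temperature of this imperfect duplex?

30°C

Primer base counts: A=7, T=6, G=3, C=3 → A+T=13, G+C=6
Perfect-match Tm = 2(13) + 4(6) = 26 + 24 = 50°C
Mismatches (positions where the bases are not complementary): 4 (at positions 5, 10, 17, 19)
Effective Tm = 50 − 4×5 = 50 − 20 = 30°C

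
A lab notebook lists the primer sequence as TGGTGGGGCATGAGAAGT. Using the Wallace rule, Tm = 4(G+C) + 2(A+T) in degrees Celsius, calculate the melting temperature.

56°C

Scanning the sequence gives T=4, C=1, G=9, A=4.
So N_AT = 8 and N_GC = 10.
Tm = 2(8) + 4(10) = 16 + 40 = 56°C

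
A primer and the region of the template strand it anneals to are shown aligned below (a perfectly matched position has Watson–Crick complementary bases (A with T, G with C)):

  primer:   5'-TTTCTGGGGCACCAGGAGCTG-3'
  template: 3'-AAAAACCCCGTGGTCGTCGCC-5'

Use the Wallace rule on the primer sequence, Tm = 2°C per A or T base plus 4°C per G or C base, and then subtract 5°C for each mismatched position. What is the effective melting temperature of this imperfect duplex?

Primer base counts: A=3, T=5, G=8, C=5 → A+T=8, G+C=13
Perfect-match Tm = 2(8) + 4(13) = 16 + 52 = 68°C
Mismatches (positions where the bases are not complementary): 3 (at positions 4, 16, 20)
Effective Tm = 68 − 3×5 = 68 − 15 = 53°C

53°C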